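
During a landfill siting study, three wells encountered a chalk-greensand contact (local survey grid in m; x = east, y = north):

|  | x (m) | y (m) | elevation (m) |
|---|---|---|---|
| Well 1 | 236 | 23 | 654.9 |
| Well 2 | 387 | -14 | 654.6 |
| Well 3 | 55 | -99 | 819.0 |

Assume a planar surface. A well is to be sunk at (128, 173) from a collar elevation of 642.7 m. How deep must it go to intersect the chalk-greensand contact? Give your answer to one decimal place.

109.2 m

Let the plane be z = a·x + b·y + c.
Well 2−Well 1: 151a − 37b = −0.3;  Well 3−Well 1: −181a − 122b = 164.1.
Solving gives a = −0.24317, b = −0.98431.
Then c = 654.9 − a·236 − b·23 = 734.93.
At (128, 173): z_contact = −31.13 − 170.29 + 734.93 = 533.52 m.
Depth below ground = 642.7 − 533.52 = 109.2 m.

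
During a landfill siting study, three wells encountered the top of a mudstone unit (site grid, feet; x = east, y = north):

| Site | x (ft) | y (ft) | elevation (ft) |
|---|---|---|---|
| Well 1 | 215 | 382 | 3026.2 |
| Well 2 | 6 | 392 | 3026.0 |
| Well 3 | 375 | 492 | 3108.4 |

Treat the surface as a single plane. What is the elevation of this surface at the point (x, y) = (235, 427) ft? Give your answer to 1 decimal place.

3058.3 ft

Two edge vectors: Well 1→Well 2 = (-209, 10, -0.2), Well 1→Well 3 = (160, 110, 82.2).
Normal n = (Well 1→Well 2) × (Well 1→Well 3) = (844, 17147.8, -24590).
So ∂z/∂x = −n_x/n_z = 0.03432 and ∂z/∂y = −n_y/n_z = 0.69735.
Intercept c from Well 1: 3026.2 − 7.38 − 266.39 = 2752.43.
At (235, 427): z = 8.1 + 297.8 + 2752.43 = 3058.3 ft.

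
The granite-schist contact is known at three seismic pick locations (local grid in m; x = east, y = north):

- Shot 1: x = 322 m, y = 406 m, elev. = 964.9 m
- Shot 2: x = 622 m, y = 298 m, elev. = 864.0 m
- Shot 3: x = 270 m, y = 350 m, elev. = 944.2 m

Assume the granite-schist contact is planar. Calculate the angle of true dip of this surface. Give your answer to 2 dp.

Let the plane be z = a·x + b·y + c.
Shot 2−Shot 1: 300a − 108b = −100.9;  Shot 3−Shot 1: −52a − 56b = −20.7.
Solving gives a = −0.15234, b = 0.51110.
Gradient magnitude |∇z| = √(a² + b²) = √(0.02321 + 0.26122) = 0.53332.
True dip = arctan(0.53332) = 28.07°, dipping toward SSE (azimuth ≈ 163°).

28.07°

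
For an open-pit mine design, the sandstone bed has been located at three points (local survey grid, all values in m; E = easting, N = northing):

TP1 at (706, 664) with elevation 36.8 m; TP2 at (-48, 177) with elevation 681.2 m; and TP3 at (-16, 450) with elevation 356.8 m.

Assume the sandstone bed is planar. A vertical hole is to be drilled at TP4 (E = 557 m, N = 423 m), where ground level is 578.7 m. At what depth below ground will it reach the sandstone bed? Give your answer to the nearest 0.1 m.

244.1 m

Let the plane be z = a·E + b·N + c.
TP2−TP1: −754a − 487b = 644.4;  TP3−TP1: −722a − 214b = 320.
Solving gives a = −0.09428, b = −1.17723.
Then c = 36.8 − a·706 − b·664 = 885.04.
At (557, 423): z_contact = −52.52 − 497.97 + 885.04 = 334.56 m.
Depth below ground = 578.7 − 334.56 = 244.1 m.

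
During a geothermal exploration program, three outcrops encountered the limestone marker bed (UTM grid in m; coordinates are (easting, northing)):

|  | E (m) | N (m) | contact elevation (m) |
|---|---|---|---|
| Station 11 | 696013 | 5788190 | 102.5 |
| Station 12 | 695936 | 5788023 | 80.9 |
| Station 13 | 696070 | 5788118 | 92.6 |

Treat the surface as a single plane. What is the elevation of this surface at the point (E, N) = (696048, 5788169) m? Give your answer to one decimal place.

99.5 m

Let the plane be z = a·E + b·N + c.
Station 12−Station 11: −77a − 167b = −21.6;  Station 13−Station 11: 57a − 72b = −9.9.
Solving gives a = −0.006512647, b = 0.132344155.
Then c = 102.5 − a·696013 − b·5788190 = −761397.73.
At (696048, 5788169): z = −4533.1 + 766030.3 − 761397.73 = 99.5 m.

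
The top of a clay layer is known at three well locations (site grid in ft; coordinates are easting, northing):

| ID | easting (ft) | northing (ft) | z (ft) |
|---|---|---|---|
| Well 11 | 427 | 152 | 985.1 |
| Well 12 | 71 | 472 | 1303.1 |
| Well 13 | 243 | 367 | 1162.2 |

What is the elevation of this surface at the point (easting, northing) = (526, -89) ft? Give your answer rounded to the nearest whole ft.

Let the plane be z = a·easting + b·northing + c.
Well 12−Well 11: −356a + 320b = 318;  Well 13−Well 11: −184a + 215b = 177.1.
Solving gives a = −0.66240, b = 0.25683.
Then c = 985.1 − a·427 − b·152 = 1228.91.
At (526, -89): z = −348.4 − 22.9 + 1228.91 = 857.6 ft.

858 ft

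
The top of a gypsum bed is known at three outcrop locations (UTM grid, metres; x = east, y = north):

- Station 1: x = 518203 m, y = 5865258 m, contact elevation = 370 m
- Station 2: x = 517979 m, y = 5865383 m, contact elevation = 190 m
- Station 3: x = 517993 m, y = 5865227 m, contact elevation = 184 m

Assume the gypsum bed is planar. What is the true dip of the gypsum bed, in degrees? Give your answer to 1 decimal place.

41.2°

Two edge vectors: Station 1→Station 2 = (-224, 125, -180), Station 1→Station 3 = (-210, -31, -186).
Normal n = (Station 1→Station 2) × (Station 1→Station 3) = (-28830, -3864, 33194).
So ∂z/∂x = −n_x/n_z = 0.86853 and ∂z/∂y = −n_y/n_z = 0.11641.
Gradient magnitude |∇z| = √(a² + b²) = √(0.75435 + 0.01355) = 0.87630.
True dip = arctan(0.87630) = 41.2°, dipping toward W (azimuth ≈ 262°).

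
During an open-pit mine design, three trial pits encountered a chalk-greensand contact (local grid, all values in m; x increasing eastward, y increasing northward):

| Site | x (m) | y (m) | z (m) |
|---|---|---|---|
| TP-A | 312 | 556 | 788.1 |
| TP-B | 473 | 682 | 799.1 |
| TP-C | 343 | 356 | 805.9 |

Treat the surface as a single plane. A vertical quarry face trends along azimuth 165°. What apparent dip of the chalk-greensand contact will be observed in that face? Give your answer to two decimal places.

Let the plane be z = a·x + b·y + c.
TP-B−TP-A: 161a + 126b = 11;  TP-C−TP-A: 31a − 200b = 17.8.
Solving gives a = 0.12305, b = −0.06993.
Unit vector along 165° is (sin 165°, cos 165°) = (0.2588, -0.9659).
Slope in that direction = a·(0.2588) + b·(-0.9659) = 0.09939.
Apparent dip = arctan|0.09939| = 5.68° (true dip is 8.1°, so apparent ≤ true as expected).

5.68°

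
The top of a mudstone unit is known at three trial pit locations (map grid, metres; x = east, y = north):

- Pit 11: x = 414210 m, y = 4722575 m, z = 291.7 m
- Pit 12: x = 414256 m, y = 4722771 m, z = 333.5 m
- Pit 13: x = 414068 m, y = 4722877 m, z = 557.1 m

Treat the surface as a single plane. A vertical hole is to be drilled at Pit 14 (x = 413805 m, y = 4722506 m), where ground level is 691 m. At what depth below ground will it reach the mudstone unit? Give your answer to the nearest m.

47 m

Two edge vectors: Pit 11→Pit 12 = (46, 196, 41.8), Pit 11→Pit 13 = (-142, 302, 265.4).
Normal n = (Pit 11→Pit 12) × (Pit 11→Pit 13) = (39394.8, -18144, 41724).
So ∂z/∂x = −n_x/n_z = −0.94417601 and ∂z/∂y = −n_y/n_z = 0.43485764.
Intercept c from Pit 11: 291.7 + 391087.15 − 2053647.80 = −1662268.95.
At (413805, 4722506): z_contact = −390704.8 + 2053617.8 − 1662268.95 = 644.1 m.
Depth below ground = 691 − 644.1 = 47 m.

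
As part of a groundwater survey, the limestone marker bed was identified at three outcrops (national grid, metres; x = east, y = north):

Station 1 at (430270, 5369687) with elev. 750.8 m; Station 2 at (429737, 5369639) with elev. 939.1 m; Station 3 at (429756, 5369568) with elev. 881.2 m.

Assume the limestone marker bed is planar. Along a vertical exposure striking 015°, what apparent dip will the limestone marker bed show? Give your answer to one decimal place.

Let the plane be z = a·x + b·y + c.
Station 2−Station 1: −533a − 48b = 188.3;  Station 3−Station 1: −514a − 119b = 130.4.
Solving gives a = −0.41668, b = 0.70399.
Unit vector along 015° is (sin 15°, cos 15°) = (0.2588, 0.9659).
Slope in that direction = a·(0.2588) + b·(0.9659) = 0.57215.
Apparent dip = arctan|0.57215| = 29.8° (true dip is 39.3°, so apparent ≤ true as expected).

29.8°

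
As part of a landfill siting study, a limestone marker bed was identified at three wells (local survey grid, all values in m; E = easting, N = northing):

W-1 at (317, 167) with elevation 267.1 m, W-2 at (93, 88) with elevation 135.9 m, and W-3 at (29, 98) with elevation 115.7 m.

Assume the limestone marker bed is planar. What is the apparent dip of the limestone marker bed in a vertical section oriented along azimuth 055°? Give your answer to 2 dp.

32.25°

Let the plane be z = a·E + b·N + c.
W-2−W-1: −224a − 79b = −131.2;  W-3−W-1: −288a − 69b = −151.4.
Solving gives a = 0.39855, b = 0.53070.
Unit vector along 055° is (sin 55°, cos 55°) = (0.8192, 0.5736).
Slope in that direction = a·(0.8192) + b·(0.5736) = 0.63087.
Apparent dip = arctan|0.63087| = 32.25° (true dip is 33.6°, so apparent ≤ true as expected).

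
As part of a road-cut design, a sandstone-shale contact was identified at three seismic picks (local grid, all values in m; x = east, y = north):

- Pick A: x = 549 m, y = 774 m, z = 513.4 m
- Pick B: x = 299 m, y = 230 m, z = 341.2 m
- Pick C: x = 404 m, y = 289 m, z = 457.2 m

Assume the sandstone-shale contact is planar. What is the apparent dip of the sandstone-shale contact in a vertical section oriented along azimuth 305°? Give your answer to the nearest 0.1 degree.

49.5°

Let the plane be z = a·x + b·y + c.
Pick B−Pick A: −250a − 544b = −172.2;  Pick C−Pick A: −145a − 485b = −56.2.
Solving gives a = 1.24957, b = −0.25771.
Unit vector along 305° is (sin 305°, cos 305°) = (-0.8192, 0.5736).
Slope in that direction = a·(-0.8192) + b·(0.5736) = −1.17140.
Apparent dip = arctan|1.17140| = 49.5° (true dip is 51.9°, so apparent ≤ true as expected).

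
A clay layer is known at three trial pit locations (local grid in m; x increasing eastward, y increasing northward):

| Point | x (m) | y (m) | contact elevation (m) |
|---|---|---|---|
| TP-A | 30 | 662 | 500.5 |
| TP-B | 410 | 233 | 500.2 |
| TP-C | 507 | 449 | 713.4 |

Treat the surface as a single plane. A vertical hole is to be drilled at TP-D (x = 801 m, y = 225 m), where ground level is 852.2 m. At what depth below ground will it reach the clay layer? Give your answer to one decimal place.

Let the plane be z = a·x + b·y + c.
TP-B−TP-A: 380a − 429b = −0.3;  TP-C−TP-A: 477a − 213b = 212.9.
Solving gives a = 0.73891, b = 0.65521.
Then c = 500.5 − a·30 − b·662 = 44.58.
At (801, 225): z_contact = 591.87 + 147.42 + 44.58 = 783.87 m.
Depth below ground = 852.2 − 783.87 = 68.3 m.

68.3 m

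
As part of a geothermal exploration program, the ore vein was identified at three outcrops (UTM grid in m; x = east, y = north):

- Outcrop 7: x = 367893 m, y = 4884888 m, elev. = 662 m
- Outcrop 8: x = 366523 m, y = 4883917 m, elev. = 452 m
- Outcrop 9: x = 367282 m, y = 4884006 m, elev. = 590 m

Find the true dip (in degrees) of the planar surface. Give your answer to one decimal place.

11.0°

Two edge vectors: Outcrop 7→Outcrop 8 = (-1370, -971, -210), Outcrop 7→Outcrop 9 = (-611, -882, -72).
Normal n = (Outcrop 7→Outcrop 8) × (Outcrop 7→Outcrop 9) = (-115308, 29670, 615059).
So ∂z/∂x = −n_x/n_z = 0.18747 and ∂z/∂y = −n_y/n_z = −0.04824.
Gradient magnitude |∇z| = √(a² + b²) = √(0.03515 + 0.00233) = 0.19358.
True dip = arctan(0.19358) = 11.0°, dipping toward WNW (azimuth ≈ 284°).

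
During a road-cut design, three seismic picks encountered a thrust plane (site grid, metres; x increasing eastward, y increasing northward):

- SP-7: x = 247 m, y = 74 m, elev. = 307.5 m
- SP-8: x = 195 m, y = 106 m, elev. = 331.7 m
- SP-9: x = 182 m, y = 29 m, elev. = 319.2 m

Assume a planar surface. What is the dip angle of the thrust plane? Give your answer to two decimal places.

Two edge vectors: SP-7→SP-8 = (-52, 32, 24.2), SP-7→SP-9 = (-65, -45, 11.7).
Normal n = (SP-7→SP-8) × (SP-7→SP-9) = (1463.4, -964.6, 4420).
So ∂z/∂x = −n_x/n_z = −0.33109 and ∂z/∂y = −n_y/n_z = 0.21824.
Gradient magnitude |∇z| = √(a² + b²) = √(0.10962 + 0.04763) = 0.39654.
True dip = arctan(0.39654) = 21.63°, dipping toward ESE (azimuth ≈ 123°).

21.63°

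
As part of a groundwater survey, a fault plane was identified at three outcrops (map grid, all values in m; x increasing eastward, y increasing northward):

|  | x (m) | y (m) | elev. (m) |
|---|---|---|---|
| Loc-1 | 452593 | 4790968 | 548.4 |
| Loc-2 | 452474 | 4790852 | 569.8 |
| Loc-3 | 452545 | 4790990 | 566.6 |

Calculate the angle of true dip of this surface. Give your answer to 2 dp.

19.02°

Two edge vectors: Loc-1→Loc-2 = (-119, -116, 21.4), Loc-1→Loc-3 = (-48, 22, 18.2).
Normal n = (Loc-1→Loc-2) × (Loc-1→Loc-3) = (-2582, 1138.6, -8186).
So ∂z/∂x = −n_x/n_z = −0.31542 and ∂z/∂y = −n_y/n_z = 0.13909.
Gradient magnitude |∇z| = √(a² + b²) = √(0.09949 + 0.01935) = 0.34472.
True dip = arctan(0.34472) = 19.02°, dipping toward ESE (azimuth ≈ 114°).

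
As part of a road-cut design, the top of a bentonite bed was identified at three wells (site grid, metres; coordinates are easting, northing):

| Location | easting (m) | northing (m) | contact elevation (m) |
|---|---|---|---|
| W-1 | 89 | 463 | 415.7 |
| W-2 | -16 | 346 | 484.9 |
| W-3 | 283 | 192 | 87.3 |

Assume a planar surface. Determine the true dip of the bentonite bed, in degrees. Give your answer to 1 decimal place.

50.0°

Two edge vectors: W-1→W-2 = (-105, -117, 69.2), W-1→W-3 = (194, -271, -328.4).
Normal n = (W-1→W-2) × (W-1→W-3) = (57176, -21057.2, 51153).
So ∂z/∂easting = −n_x/n_z = −1.11774 and ∂z/∂northing = −n_y/n_z = 0.41165.
Gradient magnitude |∇z| = √(a² + b²) = √(1.24935 + 0.16946) = 1.19114.
True dip = arctan(1.19114) = 50.0°, dipping toward ESE (azimuth ≈ 110°).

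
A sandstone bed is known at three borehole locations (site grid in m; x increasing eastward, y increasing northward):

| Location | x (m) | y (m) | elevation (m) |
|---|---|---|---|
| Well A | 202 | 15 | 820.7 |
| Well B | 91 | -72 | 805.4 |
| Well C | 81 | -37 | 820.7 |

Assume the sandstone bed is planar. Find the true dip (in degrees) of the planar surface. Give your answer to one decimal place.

23.0°

Let the plane be z = a·x + b·y + c.
Well B−Well A: −111a − 87b = −15.3;  Well C−Well A: −121a − 52b = 0.
Solving gives a = −0.16732, b = 0.38934.
Gradient magnitude |∇z| = √(a² + b²) = √(0.02800 + 0.15158) = 0.42377.
True dip = arctan(0.42377) = 23.0°, dipping toward SSE (azimuth ≈ 157°).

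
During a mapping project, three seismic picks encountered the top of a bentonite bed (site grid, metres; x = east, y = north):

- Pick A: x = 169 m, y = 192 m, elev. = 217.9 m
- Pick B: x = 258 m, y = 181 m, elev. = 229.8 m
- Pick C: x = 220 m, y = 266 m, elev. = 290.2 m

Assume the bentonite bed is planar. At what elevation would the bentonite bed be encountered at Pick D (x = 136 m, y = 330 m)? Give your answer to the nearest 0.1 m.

Let the plane be z = a·x + b·y + c.
Pick B−Pick A: 89a − 11b = 11.9;  Pick C−Pick A: 51a + 74b = 72.3.
Solving gives a = 0.23449, b = 0.81542.
Then c = 217.9 − a·169 − b·192 = 21.71.
At (136, 330): z = 31.9 + 269.1 + 21.71 = 322.7 m.

322.7 m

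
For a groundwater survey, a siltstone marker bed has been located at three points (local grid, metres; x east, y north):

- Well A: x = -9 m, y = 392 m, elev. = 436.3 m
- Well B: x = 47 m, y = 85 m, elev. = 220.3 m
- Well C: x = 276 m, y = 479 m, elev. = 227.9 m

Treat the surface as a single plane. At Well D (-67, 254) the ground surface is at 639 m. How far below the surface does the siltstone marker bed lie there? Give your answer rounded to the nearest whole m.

225 m

Two edge vectors: Well A→Well B = (56, -307, -216), Well A→Well C = (285, 87, -208.4).
Normal n = (Well A→Well B) × (Well A→Well C) = (82770.8, -49889.6, 92367).
So ∂z/∂x = −n_x/n_z = −0.89611 and ∂z/∂y = −n_y/n_z = 0.54012.
Intercept c from Well A: 436.3 − 8.06 − 211.73 = 216.51.
At (-67, 254): z_contact = 60.0 + 137.2 + 216.51 = 413.7 m.
Depth below ground = 639 − 413.7 = 225 m.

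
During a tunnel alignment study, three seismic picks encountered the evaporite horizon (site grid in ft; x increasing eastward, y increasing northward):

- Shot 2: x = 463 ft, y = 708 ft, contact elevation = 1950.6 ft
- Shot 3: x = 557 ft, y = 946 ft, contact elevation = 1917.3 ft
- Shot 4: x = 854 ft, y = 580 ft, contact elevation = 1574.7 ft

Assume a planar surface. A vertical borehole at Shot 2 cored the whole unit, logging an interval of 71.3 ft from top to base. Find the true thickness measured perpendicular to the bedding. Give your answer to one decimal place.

52.6 ft

Two edge vectors: Shot 2→Shot 3 = (94, 238, -33.3), Shot 2→Shot 4 = (391, -128, -375.9).
Normal n = (Shot 2→Shot 3) × (Shot 2→Shot 4) = (-93726.6, 22314.3, -105090).
So ∂z/∂x = −n_x/n_z = −0.89187 and ∂z/∂y = −n_y/n_z = 0.21234.
|∇z| = √(a²+b²) = 0.91680, so dip δ = arctan(0.91680) = 42.51°.
True thickness = vertical thickness × cos δ = 71.3 × cos 42.51° = 52.6 ft.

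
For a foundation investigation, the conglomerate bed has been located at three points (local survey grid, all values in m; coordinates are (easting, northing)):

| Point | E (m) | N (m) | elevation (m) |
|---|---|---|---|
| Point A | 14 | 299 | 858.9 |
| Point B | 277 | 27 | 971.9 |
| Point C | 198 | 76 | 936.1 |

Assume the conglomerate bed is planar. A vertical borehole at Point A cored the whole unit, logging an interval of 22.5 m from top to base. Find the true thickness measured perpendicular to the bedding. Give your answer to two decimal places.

Two edge vectors: Point A→Point B = (263, -272, 113), Point A→Point C = (184, -223, 77.2).
Normal n = (Point A→Point B) × (Point A→Point C) = (4200.6, 488.4, -8601).
So ∂z/∂E = −n_x/n_z = 0.48839 and ∂z/∂N = −n_y/n_z = 0.05678.
|∇z| = √(a²+b²) = 0.49168, so dip δ = arctan(0.49168) = 26.18°.
True thickness = vertical thickness × cos δ = 22.5 × cos 26.18° = 20.19 m.

20.19 m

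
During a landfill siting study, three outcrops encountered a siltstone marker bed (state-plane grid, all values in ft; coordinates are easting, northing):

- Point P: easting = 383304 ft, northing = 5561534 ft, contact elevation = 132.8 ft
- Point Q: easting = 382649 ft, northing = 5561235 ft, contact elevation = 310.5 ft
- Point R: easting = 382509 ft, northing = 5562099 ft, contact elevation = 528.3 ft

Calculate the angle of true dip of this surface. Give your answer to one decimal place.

22.2°

Let the plane be z = a·easting + b·northing + c.
Point Q−Point P: −655a − 299b = 177.7;  Point R−Point P: −795a + 565b = 395.5.
Solving gives a = −0.35976, b = 0.19379.
Gradient magnitude |∇z| = √(a² + b²) = √(0.12943 + 0.03755) = 0.40863.
True dip = arctan(0.40863) = 22.2°, dipping toward ESE (azimuth ≈ 118°).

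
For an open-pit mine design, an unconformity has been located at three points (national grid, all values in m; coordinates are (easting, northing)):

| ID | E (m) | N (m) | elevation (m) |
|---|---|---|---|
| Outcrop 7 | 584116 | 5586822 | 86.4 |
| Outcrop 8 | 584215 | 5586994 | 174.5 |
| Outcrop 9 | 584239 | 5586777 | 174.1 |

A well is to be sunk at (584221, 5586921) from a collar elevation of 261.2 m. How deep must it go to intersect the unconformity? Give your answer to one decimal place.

88.4 m

Let the plane be z = a·E + b·N + c.
Outcrop 8−Outcrop 7: 99a + 172b = 88.1;  Outcrop 9−Outcrop 7: 123a − 45b = 87.7.
Solving gives a = 0.743778064, b = 0.084104486.
Then c = 86.4 − a·584116 − b·5586822 = −904243.06.
At (584221, 5586921): z_contact = 434530.76 + 469885.12 − 904243.06 = 172.82 m.
Depth below ground = 261.2 − 172.82 = 88.4 m.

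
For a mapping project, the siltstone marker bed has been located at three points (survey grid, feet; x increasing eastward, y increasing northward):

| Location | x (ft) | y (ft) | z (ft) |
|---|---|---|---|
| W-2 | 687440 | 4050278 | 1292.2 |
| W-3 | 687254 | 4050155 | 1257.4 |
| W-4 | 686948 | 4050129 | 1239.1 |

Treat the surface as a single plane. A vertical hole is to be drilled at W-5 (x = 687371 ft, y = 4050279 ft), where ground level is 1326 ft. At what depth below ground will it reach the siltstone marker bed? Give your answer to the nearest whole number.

36 ft

Two edge vectors: W-2→W-3 = (-186, -123, -34.8), W-2→W-4 = (-492, -149, -53.1).
Normal n = (W-2→W-3) × (W-2→W-4) = (1346.1, 7245, -32802).
So ∂z/∂x = −n_x/n_z = 0.04103713 and ∂z/∂y = −n_y/n_z = 0.22087068.
Intercept c from W-2: 1292.2 − 28210.57 − 894587.65 = −921506.02.
At (687371, 4050279): z_contact = 28207.7 + 894587.9 − 921506.02 = 1289.6 ft.
Depth below ground = 1326 − 1289.6 = 36 ft.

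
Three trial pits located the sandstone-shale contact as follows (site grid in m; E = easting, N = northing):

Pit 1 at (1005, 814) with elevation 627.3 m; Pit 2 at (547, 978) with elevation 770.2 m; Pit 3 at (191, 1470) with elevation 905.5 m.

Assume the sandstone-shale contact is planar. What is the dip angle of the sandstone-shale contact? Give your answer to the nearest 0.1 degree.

Let the plane be z = a·E + b·N + c.
Pit 2−Pit 1: −458a + 164b = 142.9;  Pit 3−Pit 1: −814a + 656b = 278.2.
Solving gives a = −0.28821, b = 0.06646.
Gradient magnitude |∇z| = √(a² + b²) = √(0.08307 + 0.00442) = 0.29577.
True dip = arctan(0.29577) = 16.5°, dipping toward ESE (azimuth ≈ 103°).

16.5°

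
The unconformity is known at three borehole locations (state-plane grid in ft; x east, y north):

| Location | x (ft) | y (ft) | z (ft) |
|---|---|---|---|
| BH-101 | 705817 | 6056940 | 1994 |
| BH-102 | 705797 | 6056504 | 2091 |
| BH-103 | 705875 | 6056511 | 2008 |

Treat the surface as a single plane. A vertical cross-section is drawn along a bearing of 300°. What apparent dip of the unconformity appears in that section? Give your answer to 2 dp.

39.38°

Let the plane be z = a·x + b·y + c.
BH-102−BH-101: −20a − 436b = 97;  BH-103−BH-101: 58a − 429b = 14.
Solving gives a = −1.04845, b = −0.17438.
Unit vector along 300° is (sin 300°, cos 300°) = (-0.8660, 0.5000).
Slope in that direction = a·(-0.8660) + b·(0.5000) = 0.82080.
Apparent dip = arctan|0.82080| = 39.38° (true dip is 46.7°, so apparent ≤ true as expected).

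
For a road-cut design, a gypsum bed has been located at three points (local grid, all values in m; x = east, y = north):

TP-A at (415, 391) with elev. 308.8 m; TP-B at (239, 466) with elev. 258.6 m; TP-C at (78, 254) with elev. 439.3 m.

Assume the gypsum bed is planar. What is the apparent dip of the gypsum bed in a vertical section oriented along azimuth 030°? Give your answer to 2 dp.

Two edge vectors: TP-A→TP-B = (-176, 75, -50.2), TP-A→TP-C = (-337, -137, 130.5).
Normal n = (TP-A→TP-B) × (TP-A→TP-C) = (2910.1, 39885.4, 49387).
So ∂z/∂x = −n_x/n_z = −0.05892 and ∂z/∂y = −n_y/n_z = −0.80761.
Unit vector along 030° is (sin 30°, cos 30°) = (0.5000, 0.8660).
Slope in that direction = a·(0.5000) + b·(0.8660) = −0.72887.
Apparent dip = arctan|0.72887| = 36.09° (true dip is 39.0°, so apparent ≤ true as expected).

36.09°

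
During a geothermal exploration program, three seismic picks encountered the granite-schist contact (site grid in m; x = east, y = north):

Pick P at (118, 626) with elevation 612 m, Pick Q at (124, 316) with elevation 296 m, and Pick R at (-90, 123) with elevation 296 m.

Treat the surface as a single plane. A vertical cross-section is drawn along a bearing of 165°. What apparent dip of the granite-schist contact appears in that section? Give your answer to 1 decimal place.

50.2°

Let the plane be z = a·x + b·y + c.
Pick Q−Pick P: 6a − 310b = −316;  Pick R−Pick P: −208a − 503b = −316.
Solving gives a = −0.90355, b = 1.00187.
Unit vector along 165° is (sin 165°, cos 165°) = (0.2588, -0.9659).
Slope in that direction = a·(0.2588) + b·(-0.9659) = −1.20159.
Apparent dip = arctan|1.20159| = 50.2° (true dip is 53.5°, so apparent ≤ true as expected).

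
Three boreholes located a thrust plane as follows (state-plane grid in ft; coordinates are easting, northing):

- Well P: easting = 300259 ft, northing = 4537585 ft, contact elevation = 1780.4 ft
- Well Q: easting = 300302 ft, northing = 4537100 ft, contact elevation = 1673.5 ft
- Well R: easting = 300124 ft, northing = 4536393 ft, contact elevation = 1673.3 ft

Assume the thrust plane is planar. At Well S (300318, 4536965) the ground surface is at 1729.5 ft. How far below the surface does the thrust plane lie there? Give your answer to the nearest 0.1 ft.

Two edge vectors: Well P→Well Q = (43, -485, -106.9), Well P→Well R = (-135, -1192, -107.1).
Normal n = (Well P→Well Q) × (Well P→Well R) = (-75481.3, 19036.8, -116731).
So ∂z/∂easting = −n_x/n_z = −0.646626003 and ∂z/∂northing = −n_y/n_z = 0.163082643.
Intercept c from Well P: 1780.4 + 194155.28 − 740001.35 = −544065.68.
At (300318, 4536965): z_contact = −194193.43 + 739900.24 − 544065.68 = 1641.14 ft.
Depth below ground = 1729.5 − 1641.14 = 88.4 ft.

88.4 ft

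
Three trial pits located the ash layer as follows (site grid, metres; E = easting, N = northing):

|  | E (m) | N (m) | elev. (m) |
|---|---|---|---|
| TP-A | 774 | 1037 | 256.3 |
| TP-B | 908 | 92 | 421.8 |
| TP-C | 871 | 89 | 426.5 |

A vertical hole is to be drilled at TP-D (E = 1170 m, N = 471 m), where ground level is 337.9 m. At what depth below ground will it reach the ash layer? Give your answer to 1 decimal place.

Two edge vectors: TP-A→TP-B = (134, -945, 165.5), TP-A→TP-C = (97, -948, 170.2).
Normal n = (TP-A→TP-B) × (TP-A→TP-C) = (-3945, -6753.3, -35367).
So ∂z/∂E = −n_x/n_z = −0.111545 and ∂z/∂N = −n_y/n_z = −0.190949.
Intercept c from TP-A: 256.3 + 86.34 + 198.01 = 540.65.
At (1170, 471): z_contact = −130.51 − 89.94 + 540.65 = 320.21 m.
Depth below ground = 337.9 − 320.21 = 17.7 m.

17.7 m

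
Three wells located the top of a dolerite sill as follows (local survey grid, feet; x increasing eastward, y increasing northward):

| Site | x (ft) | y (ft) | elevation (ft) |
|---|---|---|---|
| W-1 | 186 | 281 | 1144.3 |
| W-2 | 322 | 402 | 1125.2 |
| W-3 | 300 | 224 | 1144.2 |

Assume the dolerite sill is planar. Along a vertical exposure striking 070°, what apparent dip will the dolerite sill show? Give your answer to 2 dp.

Two edge vectors: W-1→W-2 = (136, 121, -19.1), W-1→W-3 = (114, -57, -0.1).
Normal n = (W-1→W-2) × (W-1→W-3) = (-1100.8, -2163.8, -21546).
So ∂z/∂x = −n_x/n_z = −0.05109 and ∂z/∂y = −n_y/n_z = −0.10043.
Unit vector along 070° is (sin 70°, cos 70°) = (0.9397, 0.3420).
Slope in that direction = a·(0.9397) + b·(0.3420) = −0.08236.
Apparent dip = arctan|0.08236| = 4.71° (true dip is 6.4°, so apparent ≤ true as expected).

4.71°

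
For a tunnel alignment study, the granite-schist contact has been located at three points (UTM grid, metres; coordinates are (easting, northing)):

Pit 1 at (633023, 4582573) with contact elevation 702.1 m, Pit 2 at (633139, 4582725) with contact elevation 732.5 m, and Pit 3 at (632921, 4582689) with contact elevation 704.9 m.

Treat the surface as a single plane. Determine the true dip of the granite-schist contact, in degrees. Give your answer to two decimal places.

Two edge vectors: Pit 1→Pit 2 = (116, 152, 30.4), Pit 1→Pit 3 = (-102, 116, 2.8).
Normal n = (Pit 1→Pit 2) × (Pit 1→Pit 3) = (-3100.8, -3425.6, 28960).
So ∂z/∂E = −n_x/n_z = 0.10707 and ∂z/∂N = −n_y/n_z = 0.11829.
Gradient magnitude |∇z| = √(a² + b²) = √(0.01146 + 0.01399) = 0.15955.
True dip = arctan(0.15955) = 9.07°, dipping toward SW (azimuth ≈ 222°).

9.07°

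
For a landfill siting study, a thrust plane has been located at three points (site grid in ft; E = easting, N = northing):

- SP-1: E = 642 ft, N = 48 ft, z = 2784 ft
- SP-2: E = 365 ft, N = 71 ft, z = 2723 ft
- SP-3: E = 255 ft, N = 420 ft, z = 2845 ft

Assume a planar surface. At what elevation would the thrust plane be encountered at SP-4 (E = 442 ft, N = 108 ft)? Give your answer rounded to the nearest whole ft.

Two edge vectors: SP-1→SP-2 = (-277, 23, -61), SP-1→SP-3 = (-387, 372, 61).
Normal n = (SP-1→SP-2) × (SP-1→SP-3) = (24095, 40504, -94143).
So ∂z/∂E = −n_x/n_z = 0.25594 and ∂z/∂N = −n_y/n_z = 0.43024.
Intercept c from SP-1: 2784 − 164.31 − 20.65 = 2599.03.
At (442, 108): z = 113.1 + 46.5 + 2599.03 = 2758.6 ft.

2759 ft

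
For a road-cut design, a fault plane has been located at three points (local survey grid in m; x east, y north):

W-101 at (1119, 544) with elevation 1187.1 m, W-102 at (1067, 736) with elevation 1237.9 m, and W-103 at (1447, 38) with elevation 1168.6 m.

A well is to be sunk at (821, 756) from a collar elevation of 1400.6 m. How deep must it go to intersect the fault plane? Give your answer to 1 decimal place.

302.8 m

Two edge vectors: W-101→W-102 = (-52, 192, 50.8), W-101→W-103 = (328, -506, -18.5).
Normal n = (W-101→W-102) × (W-101→W-103) = (22152.8, 15700.4, -36664).
So ∂z/∂x = −n_x/n_z = 0.604211 and ∂z/∂y = −n_y/n_z = 0.428224.
Intercept c from W-101: 1187.1 − 676.11 − 232.95 = 278.03.
At (821, 756): z_contact = 496.06 + 323.74 + 278.03 = 1097.83 m.
Depth below ground = 1400.6 − 1097.83 = 302.8 m.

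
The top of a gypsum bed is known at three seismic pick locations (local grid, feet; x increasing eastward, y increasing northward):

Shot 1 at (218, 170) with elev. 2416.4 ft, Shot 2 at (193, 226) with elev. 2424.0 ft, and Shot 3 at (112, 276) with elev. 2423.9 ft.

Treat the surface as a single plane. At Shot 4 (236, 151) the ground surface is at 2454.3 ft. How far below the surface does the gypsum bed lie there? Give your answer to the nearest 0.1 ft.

39.4 ft

Two edge vectors: Shot 1→Shot 2 = (-25, 56, 7.6), Shot 1→Shot 3 = (-106, 106, 7.5).
Normal n = (Shot 1→Shot 2) × (Shot 1→Shot 3) = (-385.6, -618.1, 3286).
So ∂z/∂x = −n_x/n_z = 0.11735 and ∂z/∂y = −n_y/n_z = 0.18810.
Intercept c from Shot 1: 2416.4 − 25.58 − 31.98 = 2358.84.
At (236, 151): z_contact = 27.69 + 28.40 + 2358.84 = 2414.94 ft.
Depth below ground = 2454.3 − 2414.94 = 39.4 ft.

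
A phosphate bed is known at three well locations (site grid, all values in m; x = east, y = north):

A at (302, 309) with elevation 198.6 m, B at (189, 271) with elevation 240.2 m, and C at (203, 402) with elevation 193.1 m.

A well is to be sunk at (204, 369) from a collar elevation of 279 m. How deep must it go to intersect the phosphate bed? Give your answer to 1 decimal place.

Two edge vectors: A→B = (-113, -38, 41.6), A→C = (-99, 93, -5.5).
Normal n = (A→B) × (A→C) = (-3659.8, -4739.9, -14271).
So ∂z/∂x = −n_x/n_z = −0.25645 and ∂z/∂y = −n_y/n_z = −0.33214.
Intercept c from A: 198.6 + 77.45 + 102.63 = 378.68.
At (204, 369): z_contact = −52.32 − 122.56 + 378.68 = 203.80 m.
Depth below ground = 279 − 203.80 = 75.2 m.

75.2 m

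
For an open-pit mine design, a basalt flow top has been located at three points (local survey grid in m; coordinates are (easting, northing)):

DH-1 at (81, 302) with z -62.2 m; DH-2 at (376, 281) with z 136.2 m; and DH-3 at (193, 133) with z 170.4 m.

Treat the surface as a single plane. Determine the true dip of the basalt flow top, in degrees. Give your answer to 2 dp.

48.94°

Let the plane be z = a·E + b·N + c.
DH-2−DH-1: 295a − 21b = 198.4;  DH-3−DH-1: 112a − 169b = 232.6.
Solving gives a = 0.60301, b = −0.97670.
Gradient magnitude |∇z| = √(a² + b²) = √(0.36363 + 0.95394) = 1.14785.
True dip = arctan(1.14785) = 48.94°, dipping toward NNW (azimuth ≈ 328°).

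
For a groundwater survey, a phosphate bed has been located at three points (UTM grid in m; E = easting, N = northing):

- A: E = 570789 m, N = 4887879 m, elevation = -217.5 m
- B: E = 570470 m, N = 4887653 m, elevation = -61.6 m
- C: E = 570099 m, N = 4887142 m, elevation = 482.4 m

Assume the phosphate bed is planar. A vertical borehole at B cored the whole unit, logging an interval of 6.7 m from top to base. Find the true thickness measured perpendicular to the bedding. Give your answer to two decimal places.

Let the plane be z = a·E + b·N + c.
B−A: −319a − 226b = 155.9;  C−A: −690a − 737b = 699.9.
Solving gives a = 0.54671, b = −1.46150.
|∇z| = √(a²+b²) = 1.56041, so dip δ = arctan(1.56041) = 57.35°.
True thickness = vertical thickness × cos δ = 6.7 × cos 57.35° = 3.62 m.

3.62 m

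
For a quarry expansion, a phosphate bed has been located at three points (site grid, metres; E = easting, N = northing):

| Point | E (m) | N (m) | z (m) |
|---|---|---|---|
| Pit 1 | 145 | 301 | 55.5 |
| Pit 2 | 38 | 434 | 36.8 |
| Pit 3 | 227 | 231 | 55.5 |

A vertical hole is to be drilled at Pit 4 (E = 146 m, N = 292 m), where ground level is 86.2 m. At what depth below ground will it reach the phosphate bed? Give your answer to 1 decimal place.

Two edge vectors: Pit 1→Pit 2 = (-107, 133, -18.7), Pit 1→Pit 3 = (82, -70, 0).
Normal n = (Pit 1→Pit 2) × (Pit 1→Pit 3) = (-1309, -1533.4, -3416).
So ∂z/∂E = −n_x/n_z = −0.38320 and ∂z/∂N = −n_y/n_z = −0.44889.
Intercept c from Pit 1: 55.5 + 55.56 + 135.12 = 246.18.
At (146, 292): z_contact = −55.95 − 131.08 + 246.18 = 59.16 m.
Depth below ground = 86.2 − 59.16 = 27.0 m.

27.0 m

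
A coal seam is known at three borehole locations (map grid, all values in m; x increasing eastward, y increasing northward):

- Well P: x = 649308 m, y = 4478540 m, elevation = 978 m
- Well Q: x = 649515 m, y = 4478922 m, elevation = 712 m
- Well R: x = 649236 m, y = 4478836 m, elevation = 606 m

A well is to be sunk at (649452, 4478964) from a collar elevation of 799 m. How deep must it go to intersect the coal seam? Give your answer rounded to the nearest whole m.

Let the plane be z = a·x + b·y + c.
Well Q−Well P: 207a + 382b = −266;  Well R−Well P: −72a + 296b = −372.
Solving gives a = 0.71379652, b = −1.08313058.
Then c = 978 − a·649308 − b·4478540 = 4388347.82.
At (649452, 4478964): z_contact = 463576.6 − 4851302.9 + 4388347.82 = 621.5 m.
Depth below ground = 799 − 621.5 = 177 m.

177 m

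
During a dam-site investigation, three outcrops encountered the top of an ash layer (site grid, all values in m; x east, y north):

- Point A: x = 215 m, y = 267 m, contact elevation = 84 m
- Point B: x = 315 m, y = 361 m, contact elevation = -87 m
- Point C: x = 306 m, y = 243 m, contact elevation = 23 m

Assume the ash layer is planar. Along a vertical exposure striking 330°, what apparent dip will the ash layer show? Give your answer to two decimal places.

Let the plane be z = a·x + b·y + c.
Point B−Point A: 100a + 94b = −171;  Point C−Point A: 91a − 24b = −61.
Solving gives a = −0.89812, b = −0.86370.
Unit vector along 330° is (sin 330°, cos 330°) = (-0.5000, 0.8660).
Slope in that direction = a·(-0.5000) + b·(0.8660) = −0.29893.
Apparent dip = arctan|0.29893| = 16.64° (true dip is 51.3°, so apparent ≤ true as expected).

16.64°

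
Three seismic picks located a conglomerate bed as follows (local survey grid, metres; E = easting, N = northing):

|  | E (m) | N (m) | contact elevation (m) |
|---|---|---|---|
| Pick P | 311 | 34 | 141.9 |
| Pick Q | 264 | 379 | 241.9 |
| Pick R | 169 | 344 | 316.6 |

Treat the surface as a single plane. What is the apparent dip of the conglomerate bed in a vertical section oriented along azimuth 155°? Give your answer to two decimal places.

27.34°

Let the plane be z = a·E + b·N + c.
Pick Q−Pick P: −47a + 345b = 100;  Pick R−Pick P: −142a + 310b = 174.7.
Solving gives a = −0.85042, b = 0.17400.
Unit vector along 155° is (sin 155°, cos 155°) = (0.4226, -0.9063).
Slope in that direction = a·(0.4226) + b·(-0.9063) = −0.51710.
Apparent dip = arctan|0.51710| = 27.34° (true dip is 41.0°, so apparent ≤ true as expected).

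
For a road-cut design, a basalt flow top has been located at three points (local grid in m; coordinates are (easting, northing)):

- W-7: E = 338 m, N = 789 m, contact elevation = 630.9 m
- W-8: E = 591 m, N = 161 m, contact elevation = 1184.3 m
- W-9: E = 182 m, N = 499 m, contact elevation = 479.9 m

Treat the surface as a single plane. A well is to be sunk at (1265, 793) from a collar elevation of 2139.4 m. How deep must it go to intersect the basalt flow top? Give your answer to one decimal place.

128.3 m

Two edge vectors: W-7→W-8 = (253, -628, 553.4), W-7→W-9 = (-156, -290, -151).
Normal n = (W-7→W-8) × (W-7→W-9) = (255314, -48127.4, -171338).
So ∂z/∂E = −n_x/n_z = 1.490119 and ∂z/∂N = −n_y/n_z = −0.280892.
Intercept c from W-7: 630.9 − 503.66 + 221.62 = 348.86.
At (1265, 793): z_contact = 1885.00 − 222.75 + 348.86 = 2011.12 m.
Depth below ground = 2139.4 − 2011.12 = 128.3 m.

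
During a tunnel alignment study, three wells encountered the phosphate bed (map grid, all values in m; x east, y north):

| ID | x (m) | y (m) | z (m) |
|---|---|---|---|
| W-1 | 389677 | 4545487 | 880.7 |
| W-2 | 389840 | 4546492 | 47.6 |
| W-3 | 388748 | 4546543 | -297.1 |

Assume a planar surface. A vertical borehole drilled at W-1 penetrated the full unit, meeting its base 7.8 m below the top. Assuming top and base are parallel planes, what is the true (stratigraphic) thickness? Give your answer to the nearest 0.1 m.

5.8 m

Let the plane be z = a·x + b·y + c.
W-2−W-1: 163a + 1005b = −833.1;  W-3−W-1: −929a + 1056b = −1177.8.
Solving gives a = 0.27486, b = −0.87353.
|∇z| = √(a²+b²) = 0.91576, so dip δ = arctan(0.91576) = 42.48°.
True thickness = vertical thickness × cos δ = 7.8 × cos 42.48° = 5.8 m.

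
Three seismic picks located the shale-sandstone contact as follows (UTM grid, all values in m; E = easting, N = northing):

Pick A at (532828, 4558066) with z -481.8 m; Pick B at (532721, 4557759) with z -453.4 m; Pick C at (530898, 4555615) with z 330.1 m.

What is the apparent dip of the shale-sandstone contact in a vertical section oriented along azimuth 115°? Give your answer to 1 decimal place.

Two edge vectors: Pick A→Pick B = (-107, -307, 28.4), Pick A→Pick C = (-1930, -2451, 811.9).
Normal n = (Pick A→Pick B) × (Pick A→Pick C) = (-179644.9, 32061.3, -330253).
So ∂z/∂E = −n_x/n_z = −0.54396 and ∂z/∂N = −n_y/n_z = 0.09708.
Unit vector along 115° is (sin 115°, cos 115°) = (0.9063, -0.4226).
Slope in that direction = a·(0.9063) + b·(-0.4226) = −0.53402.
Apparent dip = arctan|0.53402| = 28.1° (true dip is 28.9°, so apparent ≤ true as expected).

28.1°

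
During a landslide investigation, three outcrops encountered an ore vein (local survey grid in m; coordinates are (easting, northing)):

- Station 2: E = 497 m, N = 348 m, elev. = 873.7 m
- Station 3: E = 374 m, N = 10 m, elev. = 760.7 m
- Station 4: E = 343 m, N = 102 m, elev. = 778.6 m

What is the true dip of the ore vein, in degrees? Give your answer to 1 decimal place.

Let the plane be z = a·E + b·N + c.
Station 3−Station 2: −123a − 338b = −113;  Station 4−Station 2: −154a − 246b = −95.1.
Solving gives a = 0.19940, b = 0.26176.
Gradient magnitude |∇z| = √(a² + b²) = √(0.03976 + 0.06852) = 0.32906.
True dip = arctan(0.32906) = 18.2°, dipping toward SW (azimuth ≈ 217°).

18.2°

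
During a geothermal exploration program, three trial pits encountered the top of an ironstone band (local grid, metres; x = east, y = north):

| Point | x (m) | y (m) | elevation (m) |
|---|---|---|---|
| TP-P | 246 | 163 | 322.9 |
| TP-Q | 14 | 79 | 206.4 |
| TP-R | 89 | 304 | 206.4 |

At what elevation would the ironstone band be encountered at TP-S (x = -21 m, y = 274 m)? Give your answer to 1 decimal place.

Two edge vectors: TP-P→TP-Q = (-232, -84, -116.5), TP-P→TP-R = (-157, 141, -116.5).
Normal n = (TP-P→TP-Q) × (TP-P→TP-R) = (26212.5, -8737.5, -45900).
So ∂z/∂x = −n_x/n_z = 0.57108 and ∂z/∂y = −n_y/n_z = −0.19036.
Intercept c from TP-P: 322.9 − 140.49 + 31.03 = 213.44.
At (-21, 274): z = −12.0 − 52.2 + 213.44 = 149.3 m.

149.3 m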